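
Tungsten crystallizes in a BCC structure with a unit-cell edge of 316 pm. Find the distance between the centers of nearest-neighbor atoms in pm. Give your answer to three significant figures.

274 pm

In a BCC structure, atoms touch along the body diagonal, so √3·a = 4r; the nearest-neighbor distance equals 2r = 0.8660·a.
d = 0.8660 × 316 = 274 pm.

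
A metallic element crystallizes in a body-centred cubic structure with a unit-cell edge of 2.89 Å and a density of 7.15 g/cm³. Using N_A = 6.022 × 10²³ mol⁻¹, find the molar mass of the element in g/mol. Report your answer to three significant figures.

A BCC cell has Z = 2 atoms; a = 2.890 × 10^-8 cm.
M = ρ·N_A·a³/Z = 7.15 × 6.022 × 10²³ × 2.414 × 10^-23 / 2 = 52.0 g/mol.

52.0 g/mol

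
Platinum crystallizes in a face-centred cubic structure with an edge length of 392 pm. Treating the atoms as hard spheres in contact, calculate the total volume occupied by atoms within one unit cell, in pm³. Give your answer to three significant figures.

4.46 × 10^7 pm³

In an FCC lattice atoms touch along the face diagonal, so √2·a = 4r, so r = 0.3536a = 138.6 pm.
V_atoms = Z × (4/3)πr³ = 4 × (4/3)π × (138.6)³ = 4.46 × 10^7 pm³.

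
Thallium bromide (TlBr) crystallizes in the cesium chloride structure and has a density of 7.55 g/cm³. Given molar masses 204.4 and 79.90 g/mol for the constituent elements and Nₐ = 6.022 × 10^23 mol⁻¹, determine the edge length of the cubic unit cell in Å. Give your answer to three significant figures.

3.97 Å

M(TlBr) = 284.3 g/mol; Z = 1 formula unit per cell.
a³ = Z·M/(N_A·ρ) = 1 × 284.3 / (6.022 × 10²³ × 7.55) = 6.253 × 10^-23 cm³, so a = 3.969 × 10^-8 cm = 3.97 Å.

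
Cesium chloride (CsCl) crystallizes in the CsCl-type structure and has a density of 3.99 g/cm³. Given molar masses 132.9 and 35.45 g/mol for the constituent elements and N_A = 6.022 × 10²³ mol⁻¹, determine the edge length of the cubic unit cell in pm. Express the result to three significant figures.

M(CsCl) = 168.35 g/mol; Z = 1 formula unit per cell.
a³ = Z·M/(N_A·ρ) = 1 × 168.35 / (6.022 × 10²³ × 3.99) = 7.006 × 10^-23 cm³, so a = 4.123 × 10^-8 cm = 412 pm.

412 pm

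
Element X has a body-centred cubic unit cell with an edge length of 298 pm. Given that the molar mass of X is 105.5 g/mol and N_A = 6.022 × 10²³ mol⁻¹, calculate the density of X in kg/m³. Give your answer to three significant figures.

13200 kg/m³

A BCC unit cell contains Z = 2 atoms.
Cell volume: a³ = (298 pm)³ = (2.980 × 10^-8 cm)³ = 2.646 × 10^-23 cm³.
ρ = Z·M/(N_A·a³) = 2 × 105.5 / (6.022 × 10²³ × 2.646 × 10^-23) = 13.24 g/cm³ = 13200 kg/m³.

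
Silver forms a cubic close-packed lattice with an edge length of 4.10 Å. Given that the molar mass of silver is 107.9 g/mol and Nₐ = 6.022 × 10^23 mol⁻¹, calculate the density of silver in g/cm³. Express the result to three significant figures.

10.4 g/cm³

An FCC unit cell contains Z = 4 atoms.
Cell volume: a³ = (4.10 Å)³ = (4.100 × 10^-8 cm)³ = 6.892 × 10^-23 cm³.
ρ = Z·M/(N_A·a³) = 4 × 107.9 / (6.022 × 10²³ × 6.892 × 10^-23) = 10.40 g/cm³.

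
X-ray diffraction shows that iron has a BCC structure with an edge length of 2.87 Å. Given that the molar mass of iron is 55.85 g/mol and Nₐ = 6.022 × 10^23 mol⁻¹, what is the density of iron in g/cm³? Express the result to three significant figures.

7.85 g/cm³

A BCC unit cell contains Z = 2 atoms.
Cell volume: a³ = (2.87 Å)³ = (2.870 × 10^-8 cm)³ = 2.364 × 10^-23 cm³.
ρ = Z·M/(N_A·a³) = 2 × 55.85 / (6.022 × 10²³ × 2.364 × 10^-23) = 7.846 g/cm³.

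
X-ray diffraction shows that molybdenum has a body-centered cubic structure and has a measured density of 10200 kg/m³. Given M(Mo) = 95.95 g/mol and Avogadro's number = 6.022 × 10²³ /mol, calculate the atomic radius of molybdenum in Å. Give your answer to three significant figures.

For a BCC cell (Z = 2), a³ = Z·M/(N_A·ρ) = 2 × 95.95 / (6.022 × 10²³ × 10.20) = 3.124 × 10^-23 cm³, so a = 3.150 × 10^-8 cm = 3.150 Å.
Atoms touch along the body diagonal, so √3·a = 4r, so r = 0.4330 × a = 1.36 Å.

1.36 Å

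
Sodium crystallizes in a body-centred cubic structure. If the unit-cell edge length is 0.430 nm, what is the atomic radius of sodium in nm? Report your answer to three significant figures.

In a BCC lattice, atoms touch along the body diagonal, so √3·a = 4r.
r = √3·a/4 = 1.7321 × 0.430 / 4 = 0.186 nm.

0.186 nm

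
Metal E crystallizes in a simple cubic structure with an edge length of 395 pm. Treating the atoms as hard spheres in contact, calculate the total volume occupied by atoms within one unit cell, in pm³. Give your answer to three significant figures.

3.23 × 10^7 pm³

In a simple cubic lattice atoms touch along the cell edge, so a = 2r, so r = 0.5000a = 197.5 pm.
V_atoms = Z × (4/3)πr³ = 1 × (4/3)π × (197.5)³ = 3.23 × 10^7 pm³.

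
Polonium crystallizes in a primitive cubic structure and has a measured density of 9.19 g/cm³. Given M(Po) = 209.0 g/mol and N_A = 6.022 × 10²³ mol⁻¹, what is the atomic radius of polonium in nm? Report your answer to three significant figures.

For a simple cubic cell (Z = 1), a³ = Z·M/(N_A·ρ) = 1 × 209.0 / (6.022 × 10²³ × 9.190) = 3.777 × 10^-23 cm³, so a = 3.355 × 10^-8 cm = 0.3355 nm.
Atoms touch along the cell edge, so a = 2r, so r = 0.5000 × a = 0.168 nm.

0.168 nm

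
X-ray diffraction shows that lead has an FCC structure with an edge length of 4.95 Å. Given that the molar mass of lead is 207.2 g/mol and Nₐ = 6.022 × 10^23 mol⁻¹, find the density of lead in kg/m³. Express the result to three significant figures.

11300 kg/m³

An FCC unit cell contains Z = 4 atoms.
Cell volume: a³ = (4.95 Å)³ = (4.950 × 10^-8 cm)³ = 1.213 × 10^-22 cm³.
ρ = Z·M/(N_A·a³) = 4 × 207.2 / (6.022 × 10²³ × 1.213 × 10^-22) = 11.35 g/cm³ = 11300 kg/m³.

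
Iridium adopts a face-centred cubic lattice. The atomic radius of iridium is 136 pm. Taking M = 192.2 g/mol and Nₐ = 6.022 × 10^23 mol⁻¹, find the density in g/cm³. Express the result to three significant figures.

In an FCC lattice, atoms touch along the face diagonal, so √2·a = 4r, giving a = 384.7 pm = 3.847 × 10^-8 cm.
With Z = 4, ρ = Z·M/(N_A·a³) = 4 × 192.2 / (6.022 × 10²³ × 5.692 × 10^-23) = 22.43 g/cm³.

22.4 g/cm³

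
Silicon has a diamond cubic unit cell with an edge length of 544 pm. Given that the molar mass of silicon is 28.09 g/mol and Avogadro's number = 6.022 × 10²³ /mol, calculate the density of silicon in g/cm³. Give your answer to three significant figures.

2.32 g/cm³

A diamond cubic unit cell contains Z = 8 atoms.
Cell volume: a³ = (544 pm)³ = (5.440 × 10^-8 cm)³ = 1.610 × 10^-22 cm³.
ρ = Z·M/(N_A·a³) = 8 × 28.09 / (6.022 × 10²³ × 1.610 × 10^-22) = 2.318 g/cm³.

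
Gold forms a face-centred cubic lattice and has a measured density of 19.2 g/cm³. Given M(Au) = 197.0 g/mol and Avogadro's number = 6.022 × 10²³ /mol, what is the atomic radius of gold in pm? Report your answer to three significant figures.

For an FCC cell (Z = 4), a³ = Z·M/(N_A·ρ) = 4 × 197.0 / (6.022 × 10²³ × 19.20) = 6.815 × 10^-23 cm³, so a = 4.085 × 10^-8 cm = 408.5 pm.
Atoms touch along the face diagonal, so √2·a = 4r, so r = 0.3536 × a = 144 pm.

144 pm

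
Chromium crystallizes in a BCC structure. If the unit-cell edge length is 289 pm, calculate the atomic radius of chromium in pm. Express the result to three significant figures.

In a BCC lattice, atoms touch along the body diagonal, so √3·a = 4r.
r = √3·a/4 = 1.7321 × 289 / 4 = 125 pm.

125 pm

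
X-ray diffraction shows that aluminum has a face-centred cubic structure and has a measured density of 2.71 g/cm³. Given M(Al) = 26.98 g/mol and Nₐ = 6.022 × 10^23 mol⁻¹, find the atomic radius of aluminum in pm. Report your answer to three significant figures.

For an FCC cell (Z = 4), a³ = Z·M/(N_A·ρ) = 4 × 26.98 / (6.022 × 10²³ × 2.710) = 6.613 × 10^-23 cm³, so a = 4.044 × 10^-8 cm = 404.4 pm.
Atoms touch along the face diagonal, so √2·a = 4r, so r = 0.3536 × a = 143 pm.

143 pm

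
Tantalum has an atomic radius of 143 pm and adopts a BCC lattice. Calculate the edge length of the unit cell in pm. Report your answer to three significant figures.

In a BCC lattice, atoms touch along the body diagonal, so √3·a = 4r.
a = 4r/√3 = 4 × 143 / 1.7321 = 330 pm.

330 pm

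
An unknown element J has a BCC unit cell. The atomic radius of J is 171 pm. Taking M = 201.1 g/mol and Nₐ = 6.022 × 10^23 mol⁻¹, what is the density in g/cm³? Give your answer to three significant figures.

In a BCC lattice, atoms touch along the body diagonal, so √3·a = 4r, giving a = 394.9 pm = 3.949 × 10^-8 cm.
With Z = 2, ρ = Z·M/(N_A·a³) = 2 × 201.1 / (6.022 × 10²³ × 6.159 × 10^-23) = 10.84 g/cm³.

10.8 g/cm³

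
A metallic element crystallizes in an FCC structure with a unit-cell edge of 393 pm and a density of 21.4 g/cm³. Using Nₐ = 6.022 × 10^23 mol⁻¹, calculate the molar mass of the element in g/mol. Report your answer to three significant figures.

An FCC cell has Z = 4 atoms; a = 3.930 × 10^-8 cm.
M = ρ·N_A·a³/Z = 21.4 × 6.022 × 10²³ × 6.070 × 10^-23 / 4 = 196 g/mol.

196 g/mol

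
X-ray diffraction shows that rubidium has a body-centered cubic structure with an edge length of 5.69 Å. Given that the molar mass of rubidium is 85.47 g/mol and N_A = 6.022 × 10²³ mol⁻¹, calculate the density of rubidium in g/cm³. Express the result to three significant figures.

A BCC unit cell contains Z = 2 atoms.
Cell volume: a³ = (5.69 Å)³ = (5.690 × 10^-8 cm)³ = 1.842 × 10^-22 cm³.
ρ = Z·M/(N_A·a³) = 2 × 85.47 / (6.022 × 10²³ × 1.842 × 10^-22) = 1.541 g/cm³.

1.54 g/cm³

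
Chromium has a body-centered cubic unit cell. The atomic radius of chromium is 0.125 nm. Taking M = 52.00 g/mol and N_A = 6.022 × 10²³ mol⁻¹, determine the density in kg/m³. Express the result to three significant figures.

In a BCC lattice, atoms touch along the body diagonal, so √3·a = 4r, giving a = 0.2887 nm = 2.887 × 10^-8 cm.
With Z = 2, ρ = Z·M/(N_A·a³) = 2 × 52.00 / (6.022 × 10²³ × 2.406 × 10^-23) = 7.179 g/cm³ = 7180 kg/m³.

7180 kg/m³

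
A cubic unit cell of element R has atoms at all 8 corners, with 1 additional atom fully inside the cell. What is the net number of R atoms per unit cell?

Corner atoms are shared by 8 cells (1/8 each), interior atoms are unshared.
Net atoms = 8 × 1/8 + 1 = 1 + 1 = 2.

2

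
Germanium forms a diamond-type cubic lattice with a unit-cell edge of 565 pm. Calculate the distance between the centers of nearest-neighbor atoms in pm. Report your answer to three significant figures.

In a diamond cubic structure, nearest neighbors lie along the body diagonal with √3·a = 8r; the nearest-neighbor distance equals 2r = 0.4330·a.
d = 0.4330 × 565 = 245 pm.

245 pm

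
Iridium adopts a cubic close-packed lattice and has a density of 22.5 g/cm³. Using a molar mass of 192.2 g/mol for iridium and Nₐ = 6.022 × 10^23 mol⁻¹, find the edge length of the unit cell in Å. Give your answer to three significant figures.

3.84 Å

With Z = 4 atoms per FCC cell, a³ = Z·M/(N_A·ρ) = 4 × 192.2 / (6.022 × 10²³ × 22.50 g/cm³) = 5.674 × 10^-23 cm³.
a = (5.674 × 10^-23)^(1/3) = 3.843 × 10^-8 cm = 3.84 Å.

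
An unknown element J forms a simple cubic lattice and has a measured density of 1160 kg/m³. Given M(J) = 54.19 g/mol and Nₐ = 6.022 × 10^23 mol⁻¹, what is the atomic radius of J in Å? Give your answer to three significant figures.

2.13 Å

For a simple cubic cell (Z = 1), a³ = Z·M/(N_A·ρ) = 1 × 54.19 / (6.022 × 10²³ × 1.160) = 7.757 × 10^-23 cm³, so a = 4.265 × 10^-8 cm = 4.265 Å.
Atoms touch along the cell edge, so a = 2r, so r = 0.5000 × a = 2.13 Å.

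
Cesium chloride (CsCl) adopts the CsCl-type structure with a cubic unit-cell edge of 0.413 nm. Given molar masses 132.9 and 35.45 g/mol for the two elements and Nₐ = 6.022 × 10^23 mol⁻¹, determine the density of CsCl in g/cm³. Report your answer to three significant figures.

3.97 g/cm³

The CsCl-type structure contains Z = 1 formula unit per cell; M(CsCl) = 132.9 + 35.45 = 168.35 g/mol.
a³ = (4.130 × 10^-8 cm)³ = 7.044 × 10^-23 cm³.
ρ = 1 × 168.35 / (6.022 × 10²³ × 7.044 × 10^-23) = 3.968 g/cm³.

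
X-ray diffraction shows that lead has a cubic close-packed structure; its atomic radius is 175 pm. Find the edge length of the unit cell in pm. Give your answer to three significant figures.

In an FCC lattice, atoms touch along the face diagonal, so √2·a = 4r.
a = 4r/√2 = 4 × 175 / 1.4142 = 495 pm.

495 pm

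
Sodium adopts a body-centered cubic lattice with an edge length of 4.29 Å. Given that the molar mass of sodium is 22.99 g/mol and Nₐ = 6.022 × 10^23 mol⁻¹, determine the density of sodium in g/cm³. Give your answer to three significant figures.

A BCC unit cell contains Z = 2 atoms.
Cell volume: a³ = (4.29 Å)³ = (4.290 × 10^-8 cm)³ = 7.895 × 10^-23 cm³.
ρ = Z·M/(N_A·a³) = 2 × 22.99 / (6.022 × 10²³ × 7.895 × 10^-23) = 0.9671 g/cm³.

0.967 g/cm³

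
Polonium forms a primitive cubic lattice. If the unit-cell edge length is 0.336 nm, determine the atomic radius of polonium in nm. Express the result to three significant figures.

In a simple cubic lattice, atoms touch along the cell edge, so a = 2r.
r = a/2 = 0.336/2 = 0.168 nm.

0.168 nm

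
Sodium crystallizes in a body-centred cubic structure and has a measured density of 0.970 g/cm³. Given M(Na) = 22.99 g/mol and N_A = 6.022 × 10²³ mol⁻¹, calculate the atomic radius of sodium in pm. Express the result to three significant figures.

For a BCC cell (Z = 2), a³ = Z·M/(N_A·ρ) = 2 × 22.99 / (6.022 × 10²³ × 0.9700) = 7.871 × 10^-23 cm³, so a = 4.286 × 10^-8 cm = 428.6 pm.
Atoms touch along the body diagonal, so √3·a = 4r, so r = 0.4330 × a = 186 pm.

186 pm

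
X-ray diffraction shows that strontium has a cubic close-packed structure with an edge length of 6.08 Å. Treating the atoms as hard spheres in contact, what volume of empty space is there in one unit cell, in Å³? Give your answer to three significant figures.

In an FCC lattice atoms touch along the face diagonal, so √2·a = 4r, so r = 0.3536a = 2.150 Å.
V_cell = a³ = 224.8 Å³; V_atoms = 4 × (4/3)πr³ = 166.4 Å³.
Empty space = 224.8 − 166.4 = 58.3 Å³.

58.3 Å³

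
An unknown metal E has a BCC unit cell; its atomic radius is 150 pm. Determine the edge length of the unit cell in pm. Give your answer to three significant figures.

In a BCC lattice, atoms touch along the body diagonal, so √3·a = 4r.
a = 4r/√3 = 4 × 150 / 1.7321 = 346 pm.

346 pm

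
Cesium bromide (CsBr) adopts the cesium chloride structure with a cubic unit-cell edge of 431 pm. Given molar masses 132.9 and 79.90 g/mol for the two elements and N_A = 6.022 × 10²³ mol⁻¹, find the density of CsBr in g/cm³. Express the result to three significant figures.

The cesium chloride structure contains Z = 1 formula unit per cell; M(CsBr) = 132.9 + 79.90 = 212.8 g/mol.
a³ = (4.310 × 10^-8 cm)³ = 8.006 × 10^-23 cm³.
ρ = 1 × 212.8 / (6.022 × 10²³ × 8.006 × 10^-23) = 4.414 g/cm³.

4.41 g/cm³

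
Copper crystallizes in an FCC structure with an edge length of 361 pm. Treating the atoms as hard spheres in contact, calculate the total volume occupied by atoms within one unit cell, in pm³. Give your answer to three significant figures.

3.48 × 10^7 pm³

In an FCC lattice atoms touch along the face diagonal, so √2·a = 4r, so r = 0.3536a = 127.6 pm.
V_atoms = Z × (4/3)πr³ = 4 × (4/3)π × (127.6)³ = 3.48 × 10^7 pm³.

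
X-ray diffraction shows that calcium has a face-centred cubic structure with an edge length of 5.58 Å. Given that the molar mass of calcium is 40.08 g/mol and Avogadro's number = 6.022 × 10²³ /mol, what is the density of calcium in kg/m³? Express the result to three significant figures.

An FCC unit cell contains Z = 4 atoms.
Cell volume: a³ = (5.58 Å)³ = (5.580 × 10^-8 cm)³ = 1.737 × 10^-22 cm³.
ρ = Z·M/(N_A·a³) = 4 × 40.08 / (6.022 × 10²³ × 1.737 × 10^-22) = 1.532 g/cm³ = 1530 kg/m³.

1530 kg/m³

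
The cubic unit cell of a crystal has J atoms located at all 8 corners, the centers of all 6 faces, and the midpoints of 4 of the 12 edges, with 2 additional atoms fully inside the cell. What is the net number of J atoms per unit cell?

7

Corner atoms are shared by 8 cells (1/8 each), face atoms by 2 (1/2 each), edge atoms by 4 (1/4 each), interior atoms are unshared.
Net atoms = 8 × 1/8 + 6 × 1/2 + 4 × 1/4 + 2 = 1 + 3 + 1 + 2 = 7.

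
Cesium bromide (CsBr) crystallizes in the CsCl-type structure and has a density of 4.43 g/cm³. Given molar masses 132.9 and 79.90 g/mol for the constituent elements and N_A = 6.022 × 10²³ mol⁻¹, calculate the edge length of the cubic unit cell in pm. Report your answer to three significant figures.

M(CsBr) = 212.8 g/mol; Z = 1 formula unit per cell.
a³ = Z·M/(N_A·ρ) = 1 × 212.8 / (6.022 × 10²³ × 4.43) = 7.977 × 10^-23 cm³, so a = 4.305 × 10^-8 cm = 430 pm.

430 pm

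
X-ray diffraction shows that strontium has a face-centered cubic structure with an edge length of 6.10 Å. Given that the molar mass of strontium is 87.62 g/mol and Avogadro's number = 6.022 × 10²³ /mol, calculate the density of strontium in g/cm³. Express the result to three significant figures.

An FCC unit cell contains Z = 4 atoms.
Cell volume: a³ = (6.10 Å)³ = (6.100 × 10^-8 cm)³ = 2.270 × 10^-22 cm³.
ρ = Z·M/(N_A·a³) = 4 × 87.62 / (6.022 × 10²³ × 2.270 × 10^-22) = 2.564 g/cm³.

2.56 g/cm³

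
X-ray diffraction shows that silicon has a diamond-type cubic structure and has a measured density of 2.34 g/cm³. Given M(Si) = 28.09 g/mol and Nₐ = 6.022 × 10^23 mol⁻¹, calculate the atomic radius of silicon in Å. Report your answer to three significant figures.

For a diamond cubic cell (Z = 8), a³ = Z·M/(N_A·ρ) = 8 × 28.09 / (6.022 × 10²³ × 2.340) = 1.595 × 10^-22 cm³, so a = 5.423 × 10^-8 cm = 5.423 Å.
Nearest neighbors lie along the body diagonal with √3·a = 8r, so r = 0.2165 × a = 1.17 Å.

1.17 Å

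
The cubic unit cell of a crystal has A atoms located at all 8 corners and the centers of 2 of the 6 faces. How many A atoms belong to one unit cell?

2

Corner atoms are shared by 8 cells (1/8 each), face atoms by 2 (1/2 each).
Net atoms = 8 × 1/8 + 2 × 1/2 = 1 + 1 = 2.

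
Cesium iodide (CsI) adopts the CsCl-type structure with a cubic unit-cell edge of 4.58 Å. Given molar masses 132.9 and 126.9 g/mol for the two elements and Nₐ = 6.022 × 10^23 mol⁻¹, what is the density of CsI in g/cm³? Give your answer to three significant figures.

4.49 g/cm³

The CsCl-type structure contains Z = 1 formula unit per cell; M(CsI) = 132.9 + 126.9 = 259.8 g/mol.
a³ = (4.580 × 10^-8 cm)³ = 9.607 × 10^-23 cm³.
ρ = 1 × 259.8 / (6.022 × 10²³ × 9.607 × 10^-23) = 4.491 g/cm³.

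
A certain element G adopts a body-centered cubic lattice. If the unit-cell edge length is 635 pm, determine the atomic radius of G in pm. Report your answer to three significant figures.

275 pm

In a BCC lattice, atoms touch along the body diagonal, so √3·a = 4r.
r = √3·a/4 = 1.7321 × 635 / 4 = 275 pm.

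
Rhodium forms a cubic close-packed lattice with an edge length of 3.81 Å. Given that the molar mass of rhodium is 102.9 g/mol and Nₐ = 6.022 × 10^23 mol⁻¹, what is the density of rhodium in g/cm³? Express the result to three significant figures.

12.4 g/cm³

An FCC unit cell contains Z = 4 atoms.
Cell volume: a³ = (3.81 Å)³ = (3.810 × 10^-8 cm)³ = 5.531 × 10^-23 cm³.
ρ = Z·M/(N_A·a³) = 4 × 102.9 / (6.022 × 10²³ × 5.531 × 10^-23) = 12.36 g/cm³.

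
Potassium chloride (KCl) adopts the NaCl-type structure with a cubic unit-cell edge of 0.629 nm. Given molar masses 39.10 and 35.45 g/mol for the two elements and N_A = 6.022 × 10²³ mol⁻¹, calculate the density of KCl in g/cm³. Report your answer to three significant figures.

1.99 g/cm³

The NaCl-type structure contains Z = 4 formula units per cell; M(KCl) = 39.10 + 35.45 = 74.55 g/mol.
a³ = (6.290 × 10^-8 cm)³ = 2.489 × 10^-22 cm³.
ρ = 4 × 74.55 / (6.022 × 10²³ × 2.489 × 10^-22) = 1.990 g/cm³.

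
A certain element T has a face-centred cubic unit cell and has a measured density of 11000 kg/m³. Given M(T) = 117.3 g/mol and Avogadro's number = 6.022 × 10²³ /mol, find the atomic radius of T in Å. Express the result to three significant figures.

For an FCC cell (Z = 4), a³ = Z·M/(N_A·ρ) = 4 × 117.3 / (6.022 × 10²³ × 11.00) = 7.083 × 10^-23 cm³, so a = 4.138 × 10^-8 cm = 4.138 Å.
Atoms touch along the face diagonal, so √2·a = 4r, so r = 0.3536 × a = 1.46 Å.

1.46 Å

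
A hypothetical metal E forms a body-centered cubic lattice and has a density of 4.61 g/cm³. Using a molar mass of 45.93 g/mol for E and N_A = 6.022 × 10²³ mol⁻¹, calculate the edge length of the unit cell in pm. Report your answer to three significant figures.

321 pm

With Z = 2 atoms per BCC cell, a³ = Z·M/(N_A·ρ) = 2 × 45.93 / (6.022 × 10²³ × 4.610 g/cm³) = 3.309 × 10^-23 cm³.
a = (3.309 × 10^-23)^(1/3) = 3.210 × 10^-8 cm = 321 pm.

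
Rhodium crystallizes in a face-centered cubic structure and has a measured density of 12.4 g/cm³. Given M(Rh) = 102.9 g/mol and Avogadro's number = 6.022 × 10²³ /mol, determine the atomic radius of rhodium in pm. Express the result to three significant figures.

For an FCC cell (Z = 4), a³ = Z·M/(N_A·ρ) = 4 × 102.9 / (6.022 × 10²³ × 12.40) = 5.512 × 10^-23 cm³, so a = 3.806 × 10^-8 cm = 380.6 pm.
Atoms touch along the face diagonal, so √2·a = 4r, so r = 0.3536 × a = 135 pm.

135 pm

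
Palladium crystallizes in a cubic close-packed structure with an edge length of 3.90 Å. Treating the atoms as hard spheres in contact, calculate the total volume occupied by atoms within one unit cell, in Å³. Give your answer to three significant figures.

In an FCC lattice atoms touch along the face diagonal, so √2·a = 4r, so r = 0.3536a = 1.379 Å.
V_atoms = Z × (4/3)πr³ = 4 × (4/3)π × (1.379)³ = 43.9 Å³.

43.9 Å³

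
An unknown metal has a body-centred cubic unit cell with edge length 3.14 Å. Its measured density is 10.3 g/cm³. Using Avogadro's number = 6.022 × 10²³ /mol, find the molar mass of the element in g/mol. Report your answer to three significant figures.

96.0 g/mol

A BCC cell has Z = 2 atoms; a = 3.140 × 10^-8 cm.
M = ρ·N_A·a³/Z = 10.3 × 6.022 × 10²³ × 3.096 × 10^-23 / 2 = 96.0 g/mol.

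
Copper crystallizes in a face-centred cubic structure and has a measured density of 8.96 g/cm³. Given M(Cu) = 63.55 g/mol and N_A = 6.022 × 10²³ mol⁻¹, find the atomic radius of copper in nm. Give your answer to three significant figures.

For an FCC cell (Z = 4), a³ = Z·M/(N_A·ρ) = 4 × 63.55 / (6.022 × 10²³ × 8.960) = 4.711 × 10^-23 cm³, so a = 3.612 × 10^-8 cm = 0.3612 nm.
Atoms touch along the face diagonal, so √2·a = 4r, so r = 0.3536 × a = 0.128 nm.

0.128 nm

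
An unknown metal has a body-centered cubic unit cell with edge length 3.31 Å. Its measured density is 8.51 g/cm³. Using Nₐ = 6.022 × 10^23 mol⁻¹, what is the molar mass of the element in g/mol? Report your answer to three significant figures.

A BCC cell has Z = 2 atoms; a = 3.310 × 10^-8 cm.
M = ρ·N_A·a³/Z = 8.51 × 6.022 × 10²³ × 3.626 × 10^-23 / 2 = 92.9 g/mol.

92.9 g/mol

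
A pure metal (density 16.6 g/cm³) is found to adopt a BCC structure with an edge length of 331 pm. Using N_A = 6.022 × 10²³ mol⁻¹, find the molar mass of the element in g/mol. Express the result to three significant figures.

181 g/mol

A BCC cell has Z = 2 atoms; a = 3.310 × 10^-8 cm.
M = ρ·N_A·a³/Z = 16.6 × 6.022 × 10²³ × 3.626 × 10^-23 / 2 = 181 g/mol.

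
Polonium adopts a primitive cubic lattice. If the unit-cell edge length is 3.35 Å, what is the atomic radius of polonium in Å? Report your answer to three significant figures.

1.68 Å

In a simple cubic lattice, atoms touch along the cell edge, so a = 2r.
r = a/2 = 3.35/2 = 1.68 Å.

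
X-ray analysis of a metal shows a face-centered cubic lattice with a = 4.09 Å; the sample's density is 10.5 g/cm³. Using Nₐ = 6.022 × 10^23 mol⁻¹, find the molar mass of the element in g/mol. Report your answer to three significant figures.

108 g/mol

An FCC cell has Z = 4 atoms; a = 4.090 × 10^-8 cm.
M = ρ·N_A·a³/Z = 10.5 × 6.022 × 10²³ × 6.842 × 10^-23 / 4 = 108 g/mol.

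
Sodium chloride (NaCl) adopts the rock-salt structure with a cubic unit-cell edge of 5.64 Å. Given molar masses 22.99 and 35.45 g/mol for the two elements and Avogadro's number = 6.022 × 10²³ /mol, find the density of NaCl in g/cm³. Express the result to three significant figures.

The rock-salt structure contains Z = 4 formula units per cell; M(NaCl) = 22.99 + 35.45 = 58.44 g/mol.
a³ = (5.640 × 10^-8 cm)³ = 1.794 × 10^-22 cm³.
ρ = 4 × 58.44 / (6.022 × 10²³ × 1.794 × 10^-22) = 2.164 g/cm³.

2.16 g/cm³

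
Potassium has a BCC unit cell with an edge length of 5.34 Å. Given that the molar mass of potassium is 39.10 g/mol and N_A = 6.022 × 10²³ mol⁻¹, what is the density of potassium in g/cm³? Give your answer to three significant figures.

A BCC unit cell contains Z = 2 atoms.
Cell volume: a³ = (5.34 Å)³ = (5.340 × 10^-8 cm)³ = 1.523 × 10^-22 cm³.
ρ = Z·M/(N_A·a³) = 2 × 39.10 / (6.022 × 10²³ × 1.523 × 10^-22) = 0.8528 g/cm³.

0.853 g/cm³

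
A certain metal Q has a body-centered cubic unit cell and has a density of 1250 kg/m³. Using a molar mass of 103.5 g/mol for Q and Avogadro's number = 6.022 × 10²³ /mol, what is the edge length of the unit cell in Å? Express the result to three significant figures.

6.50 Å

With Z = 2 atoms per BCC cell, a³ = Z·M/(N_A·ρ) = 2 × 103.5 / (6.022 × 10²³ × 1.250 g/cm³) = 2.750 × 10^-22 cm³.
a = (2.750 × 10^-22)^(1/3) = 6.503 × 10^-8 cm = 6.50 Å.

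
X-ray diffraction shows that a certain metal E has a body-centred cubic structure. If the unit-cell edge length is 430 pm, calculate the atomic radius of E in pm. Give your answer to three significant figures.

186 pm

In a BCC lattice, atoms touch along the body diagonal, so √3·a = 4r.
r = √3·a/4 = 1.7321 × 430 / 4 = 186 pm.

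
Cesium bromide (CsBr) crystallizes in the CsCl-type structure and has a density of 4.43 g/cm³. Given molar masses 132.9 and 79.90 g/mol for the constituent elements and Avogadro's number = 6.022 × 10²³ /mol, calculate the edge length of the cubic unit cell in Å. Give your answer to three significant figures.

M(CsBr) = 212.8 g/mol; Z = 1 formula unit per cell.
a³ = Z·M/(N_A·ρ) = 1 × 212.8 / (6.022 × 10²³ × 4.43) = 7.977 × 10^-23 cm³, so a = 4.305 × 10^-8 cm = 4.30 Å.

4.30 Å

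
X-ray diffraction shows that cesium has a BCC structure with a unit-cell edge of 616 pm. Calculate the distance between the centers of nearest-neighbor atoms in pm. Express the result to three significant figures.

In a BCC structure, atoms touch along the body diagonal, so √3·a = 4r; the nearest-neighbor distance equals 2r = 0.8660·a.
d = 0.8660 × 616 = 533 pm.

533 pm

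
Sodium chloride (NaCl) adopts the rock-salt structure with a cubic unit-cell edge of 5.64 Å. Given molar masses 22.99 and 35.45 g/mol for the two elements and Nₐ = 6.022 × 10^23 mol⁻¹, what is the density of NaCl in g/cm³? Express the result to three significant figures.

2.16 g/cm³

The rock-salt structure contains Z = 4 formula units per cell; M(NaCl) = 22.99 + 35.45 = 58.44 g/mol.
a³ = (5.640 × 10^-8 cm)³ = 1.794 × 10^-22 cm³.
ρ = 4 × 58.44 / (6.022 × 10²³ × 1.794 × 10^-22) = 2.164 g/cm³.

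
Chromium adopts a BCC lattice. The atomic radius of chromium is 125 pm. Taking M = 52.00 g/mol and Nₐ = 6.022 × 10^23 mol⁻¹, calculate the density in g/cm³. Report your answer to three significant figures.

In a BCC lattice, atoms touch along the body diagonal, so √3·a = 4r, giving a = 288.7 pm = 2.887 × 10^-8 cm.
With Z = 2, ρ = Z·M/(N_A·a³) = 2 × 52.00 / (6.022 × 10²³ × 2.406 × 10^-23) = 7.179 g/cm³.

7.18 g/cm³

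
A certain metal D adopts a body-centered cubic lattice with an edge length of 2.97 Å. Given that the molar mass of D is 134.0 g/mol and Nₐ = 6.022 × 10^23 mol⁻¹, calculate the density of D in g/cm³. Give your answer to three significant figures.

17.0 g/cm³

A BCC unit cell contains Z = 2 atoms.
Cell volume: a³ = (2.97 Å)³ = (2.970 × 10^-8 cm)³ = 2.620 × 10^-23 cm³.
ρ = Z·M/(N_A·a³) = 2 × 134.0 / (6.022 × 10²³ × 2.620 × 10^-23) = 16.99 g/cm³.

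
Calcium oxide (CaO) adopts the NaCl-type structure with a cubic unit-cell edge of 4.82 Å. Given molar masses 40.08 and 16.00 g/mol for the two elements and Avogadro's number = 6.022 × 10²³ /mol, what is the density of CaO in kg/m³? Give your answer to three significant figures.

3330 kg/m³

The NaCl-type structure contains Z = 4 formula units per cell; M(CaO) = 40.08 + 16.00 = 56.08 g/mol.
a³ = (4.820 × 10^-8 cm)³ = 1.120 × 10^-22 cm³.
ρ = 4 × 56.08 / (6.022 × 10²³ × 1.120 × 10^-22) = 3.326 g/cm³ = 3330 kg/m³.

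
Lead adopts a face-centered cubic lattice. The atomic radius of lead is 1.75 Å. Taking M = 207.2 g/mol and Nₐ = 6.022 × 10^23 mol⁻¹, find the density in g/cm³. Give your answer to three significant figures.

In an FCC lattice, atoms touch along the face diagonal, so √2·a = 4r, giving a = 4.950 Å = 4.950 × 10^-8 cm.
With Z = 4, ρ = Z·M/(N_A·a³) = 4 × 207.2 / (6.022 × 10²³ × 1.213 × 10^-22) = 11.35 g/cm³.

11.3 g/cm³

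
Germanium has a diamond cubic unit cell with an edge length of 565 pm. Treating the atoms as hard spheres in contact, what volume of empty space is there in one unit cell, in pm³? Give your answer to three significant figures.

In a diamond cubic lattice nearest neighbors lie along the body diagonal with √3·a = 8r, so r = 0.2165a = 122.3 pm.
V_cell = a³ = 1.804 × 10^8 pm³; V_atoms = 8 × (4/3)πr³ = 6.134 × 10^7 pm³.
Empty space = 1.804 × 10^8 − 6.134 × 10^7 = 1.19 × 10^8 pm³.

1.19 × 10^8 pm³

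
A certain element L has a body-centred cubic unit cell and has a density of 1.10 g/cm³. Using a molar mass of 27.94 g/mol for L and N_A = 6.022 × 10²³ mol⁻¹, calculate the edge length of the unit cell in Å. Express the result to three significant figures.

4.39 Å

With Z = 2 atoms per BCC cell, a³ = Z·M/(N_A·ρ) = 2 × 27.94 / (6.022 × 10²³ × 1.100 g/cm³) = 8.436 × 10^-23 cm³.
a = (8.436 × 10^-23)^(1/3) = 4.386 × 10^-8 cm = 4.39 Å.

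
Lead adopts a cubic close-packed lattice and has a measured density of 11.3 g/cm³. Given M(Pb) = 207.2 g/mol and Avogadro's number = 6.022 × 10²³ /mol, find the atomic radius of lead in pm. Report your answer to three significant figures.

For an FCC cell (Z = 4), a³ = Z·M/(N_A·ρ) = 4 × 207.2 / (6.022 × 10²³ × 11.30) = 1.218 × 10^-22 cm³, so a = 4.957 × 10^-8 cm = 495.7 pm.
Atoms touch along the face diagonal, so √2·a = 4r, so r = 0.3536 × a = 175 pm.

175 pm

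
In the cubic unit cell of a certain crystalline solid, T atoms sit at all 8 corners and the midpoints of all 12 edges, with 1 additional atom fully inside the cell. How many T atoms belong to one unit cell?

Corner atoms are shared by 8 cells (1/8 each), edge atoms by 4 (1/4 each), interior atoms are unshared.
Net atoms = 8 × 1/8 + 12 × 1/4 + 1 = 1 + 3 + 1 = 5.

5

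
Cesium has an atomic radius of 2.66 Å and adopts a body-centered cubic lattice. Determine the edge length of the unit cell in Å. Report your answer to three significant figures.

In a BCC lattice, atoms touch along the body diagonal, so √3·a = 4r.
a = 4r/√3 = 4 × 2.66 / 1.7321 = 6.14 Å.

6.14 Å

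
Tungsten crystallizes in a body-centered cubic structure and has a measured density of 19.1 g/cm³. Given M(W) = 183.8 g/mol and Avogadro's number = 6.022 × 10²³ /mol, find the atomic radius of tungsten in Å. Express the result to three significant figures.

For a BCC cell (Z = 2), a³ = Z·M/(N_A·ρ) = 2 × 183.8 / (6.022 × 10²³ × 19.10) = 3.196 × 10^-23 cm³, so a = 3.173 × 10^-8 cm = 3.173 Å.
Atoms touch along the body diagonal, so √3·a = 4r, so r = 0.4330 × a = 1.37 Å.

1.37 Å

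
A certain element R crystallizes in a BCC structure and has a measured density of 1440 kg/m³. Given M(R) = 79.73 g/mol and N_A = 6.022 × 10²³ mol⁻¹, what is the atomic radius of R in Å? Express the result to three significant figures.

2.46 Å

For a BCC cell (Z = 2), a³ = Z·M/(N_A·ρ) = 2 × 79.73 / (6.022 × 10²³ × 1.440) = 1.839 × 10^-22 cm³, so a = 5.687 × 10^-8 cm = 5.687 Å.
Atoms touch along the body diagonal, so √3·a = 4r, so r = 0.4330 × a = 2.46 Å.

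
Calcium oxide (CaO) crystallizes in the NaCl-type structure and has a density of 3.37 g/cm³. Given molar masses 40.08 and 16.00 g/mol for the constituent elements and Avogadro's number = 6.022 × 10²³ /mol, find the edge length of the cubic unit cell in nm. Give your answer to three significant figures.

0.480 nm

M(CaO) = 56.08 g/mol; Z = 4 formula units per cell.
a³ = Z·M/(N_A·ρ) = 4 × 56.08 / (6.022 × 10²³ × 3.37) = 1.105 × 10^-22 cm³, so a = 4.799 × 10^-8 cm = 0.480 nm.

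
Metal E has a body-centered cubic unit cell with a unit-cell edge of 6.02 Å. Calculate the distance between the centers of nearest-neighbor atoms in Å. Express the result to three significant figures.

In a BCC structure, atoms touch along the body diagonal, so √3·a = 4r; the nearest-neighbor distance equals 2r = 0.8660·a.
d = 0.8660 × 6.02 = 5.21 Å.

5.21 Å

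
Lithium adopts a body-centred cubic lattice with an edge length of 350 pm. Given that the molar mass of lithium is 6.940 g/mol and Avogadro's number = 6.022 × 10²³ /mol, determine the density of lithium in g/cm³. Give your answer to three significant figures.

A BCC unit cell contains Z = 2 atoms.
Cell volume: a³ = (350 pm)³ = (3.500 × 10^-8 cm)³ = 4.288 × 10^-23 cm³.
ρ = Z·M/(N_A·a³) = 2 × 6.940 / (6.022 × 10²³ × 4.288 × 10^-23) = 0.5376 g/cm³.

0.538 g/cm³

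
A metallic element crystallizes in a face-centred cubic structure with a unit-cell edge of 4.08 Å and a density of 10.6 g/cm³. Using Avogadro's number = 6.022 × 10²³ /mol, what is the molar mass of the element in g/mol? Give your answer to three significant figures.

An FCC cell has Z = 4 atoms; a = 4.080 × 10^-8 cm.
M = ρ·N_A·a³/Z = 10.6 × 6.022 × 10²³ × 6.792 × 10^-23 / 4 = 108 g/mol.

108 g/mol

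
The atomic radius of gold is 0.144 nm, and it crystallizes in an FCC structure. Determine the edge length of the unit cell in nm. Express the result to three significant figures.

0.407 nm

In an FCC lattice, atoms touch along the face diagonal, so √2·a = 4r.
a = 4r/√2 = 4 × 0.144 / 1.4142 = 0.407 nm.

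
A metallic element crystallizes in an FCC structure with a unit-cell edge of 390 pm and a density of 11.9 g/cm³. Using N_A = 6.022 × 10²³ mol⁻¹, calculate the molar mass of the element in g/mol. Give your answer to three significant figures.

An FCC cell has Z = 4 atoms; a = 3.900 × 10^-8 cm.
M = ρ·N_A·a³/Z = 11.9 × 6.022 × 10²³ × 5.932 × 10^-23 / 4 = 106 g/mol.

106 g/mol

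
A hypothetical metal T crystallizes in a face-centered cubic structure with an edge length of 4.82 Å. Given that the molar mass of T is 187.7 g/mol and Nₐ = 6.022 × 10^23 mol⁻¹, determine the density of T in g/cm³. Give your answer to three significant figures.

11.1 g/cm³

An FCC unit cell contains Z = 4 atoms.
Cell volume: a³ = (4.82 Å)³ = (4.820 × 10^-8 cm)³ = 1.120 × 10^-22 cm³.
ρ = Z·M/(N_A·a³) = 4 × 187.7 / (6.022 × 10²³ × 1.120 × 10^-22) = 11.13 g/cm³.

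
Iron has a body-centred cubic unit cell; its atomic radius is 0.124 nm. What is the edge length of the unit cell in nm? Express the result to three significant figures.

In a BCC lattice, atoms touch along the body diagonal, so √3·a = 4r.
a = 4r/√3 = 4 × 0.124 / 1.7321 = 0.286 nm.

0.286 nm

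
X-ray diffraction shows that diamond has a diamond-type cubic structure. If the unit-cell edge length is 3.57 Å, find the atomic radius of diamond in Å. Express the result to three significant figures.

In a diamond cubic lattice, nearest neighbors lie along the body diagonal with √3·a = 8r.
r = √3·a/8 = 1.7321 × 3.57 / 8 = 0.773 Å.

0.773 Å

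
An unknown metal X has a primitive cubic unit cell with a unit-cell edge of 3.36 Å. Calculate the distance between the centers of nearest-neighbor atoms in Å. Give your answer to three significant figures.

3.36 Å

In a simple cubic structure, atoms touch along the cell edge, so a = 2r; the nearest-neighbor distance equals 2r = 1.000·a.
d = 1.000 × 3.36 = 3.36 Å.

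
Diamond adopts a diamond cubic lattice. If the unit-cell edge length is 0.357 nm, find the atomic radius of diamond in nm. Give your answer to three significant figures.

0.0773 nm

In a diamond cubic lattice, nearest neighbors lie along the body diagonal with √3·a = 8r.
r = √3·a/8 = 1.7321 × 0.357 / 8 = 0.0773 nm.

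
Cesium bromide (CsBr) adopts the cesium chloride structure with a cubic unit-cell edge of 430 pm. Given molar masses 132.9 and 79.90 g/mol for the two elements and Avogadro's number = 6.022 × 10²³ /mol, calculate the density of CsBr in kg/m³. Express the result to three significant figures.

The cesium chloride structure contains Z = 1 formula unit per cell; M(CsBr) = 132.9 + 79.90 = 212.8 g/mol.
a³ = (4.300 × 10^-8 cm)³ = 7.951 × 10^-23 cm³.
ρ = 1 × 212.8 / (6.022 × 10²³ × 7.951 × 10^-23) = 4.445 g/cm³ = 4440 kg/m³.

4440 kg/m³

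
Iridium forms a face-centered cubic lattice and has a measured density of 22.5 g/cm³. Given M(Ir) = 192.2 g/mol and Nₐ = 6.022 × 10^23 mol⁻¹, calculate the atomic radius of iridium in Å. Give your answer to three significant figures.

For an FCC cell (Z = 4), a³ = Z·M/(N_A·ρ) = 4 × 192.2 / (6.022 × 10²³ × 22.50) = 5.674 × 10^-23 cm³, so a = 3.843 × 10^-8 cm = 3.843 Å.
Atoms touch along the face diagonal, so √2·a = 4r, so r = 0.3536 × a = 1.36 Å.

1.36 Å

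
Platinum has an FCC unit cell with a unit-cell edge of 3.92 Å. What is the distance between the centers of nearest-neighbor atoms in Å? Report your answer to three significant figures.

In an FCC structure, atoms touch along the face diagonal, so √2·a = 4r; the nearest-neighbor distance equals 2r = 0.7071·a.
d = 0.7071 × 3.92 = 2.77 Å.

2.77 Å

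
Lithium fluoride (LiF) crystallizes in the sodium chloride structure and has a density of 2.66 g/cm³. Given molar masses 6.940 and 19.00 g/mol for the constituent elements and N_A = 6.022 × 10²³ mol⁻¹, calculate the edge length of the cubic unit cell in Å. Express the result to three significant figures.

4.02 Å

M(LiF) = 25.94 g/mol; Z = 4 formula units per cell.
a³ = Z·M/(N_A·ρ) = 4 × 25.94 / (6.022 × 10²³ × 2.66) = 6.478 × 10^-23 cm³, so a = 4.016 × 10^-8 cm = 4.02 Å.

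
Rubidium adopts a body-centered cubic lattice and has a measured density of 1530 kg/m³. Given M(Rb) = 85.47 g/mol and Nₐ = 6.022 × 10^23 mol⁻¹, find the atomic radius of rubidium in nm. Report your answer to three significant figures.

For a BCC cell (Z = 2), a³ = Z·M/(N_A·ρ) = 2 × 85.47 / (6.022 × 10²³ × 1.530) = 1.855 × 10^-22 cm³, so a = 5.703 × 10^-8 cm = 0.5703 nm.
Atoms touch along the body diagonal, so √3·a = 4r, so r = 0.4330 × a = 0.247 nm.

0.247 nm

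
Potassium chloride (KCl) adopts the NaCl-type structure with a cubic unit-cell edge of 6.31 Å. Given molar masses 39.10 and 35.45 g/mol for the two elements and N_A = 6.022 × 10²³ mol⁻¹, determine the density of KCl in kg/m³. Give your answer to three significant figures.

The NaCl-type structure contains Z = 4 formula units per cell; M(KCl) = 39.10 + 35.45 = 74.55 g/mol.
a³ = (6.310 × 10^-8 cm)³ = 2.512 × 10^-22 cm³.
ρ = 4 × 74.55 / (6.022 × 10²³ × 2.512 × 10^-22) = 1.971 g/cm³ = 1970 kg/m³.

1970 kg/m³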